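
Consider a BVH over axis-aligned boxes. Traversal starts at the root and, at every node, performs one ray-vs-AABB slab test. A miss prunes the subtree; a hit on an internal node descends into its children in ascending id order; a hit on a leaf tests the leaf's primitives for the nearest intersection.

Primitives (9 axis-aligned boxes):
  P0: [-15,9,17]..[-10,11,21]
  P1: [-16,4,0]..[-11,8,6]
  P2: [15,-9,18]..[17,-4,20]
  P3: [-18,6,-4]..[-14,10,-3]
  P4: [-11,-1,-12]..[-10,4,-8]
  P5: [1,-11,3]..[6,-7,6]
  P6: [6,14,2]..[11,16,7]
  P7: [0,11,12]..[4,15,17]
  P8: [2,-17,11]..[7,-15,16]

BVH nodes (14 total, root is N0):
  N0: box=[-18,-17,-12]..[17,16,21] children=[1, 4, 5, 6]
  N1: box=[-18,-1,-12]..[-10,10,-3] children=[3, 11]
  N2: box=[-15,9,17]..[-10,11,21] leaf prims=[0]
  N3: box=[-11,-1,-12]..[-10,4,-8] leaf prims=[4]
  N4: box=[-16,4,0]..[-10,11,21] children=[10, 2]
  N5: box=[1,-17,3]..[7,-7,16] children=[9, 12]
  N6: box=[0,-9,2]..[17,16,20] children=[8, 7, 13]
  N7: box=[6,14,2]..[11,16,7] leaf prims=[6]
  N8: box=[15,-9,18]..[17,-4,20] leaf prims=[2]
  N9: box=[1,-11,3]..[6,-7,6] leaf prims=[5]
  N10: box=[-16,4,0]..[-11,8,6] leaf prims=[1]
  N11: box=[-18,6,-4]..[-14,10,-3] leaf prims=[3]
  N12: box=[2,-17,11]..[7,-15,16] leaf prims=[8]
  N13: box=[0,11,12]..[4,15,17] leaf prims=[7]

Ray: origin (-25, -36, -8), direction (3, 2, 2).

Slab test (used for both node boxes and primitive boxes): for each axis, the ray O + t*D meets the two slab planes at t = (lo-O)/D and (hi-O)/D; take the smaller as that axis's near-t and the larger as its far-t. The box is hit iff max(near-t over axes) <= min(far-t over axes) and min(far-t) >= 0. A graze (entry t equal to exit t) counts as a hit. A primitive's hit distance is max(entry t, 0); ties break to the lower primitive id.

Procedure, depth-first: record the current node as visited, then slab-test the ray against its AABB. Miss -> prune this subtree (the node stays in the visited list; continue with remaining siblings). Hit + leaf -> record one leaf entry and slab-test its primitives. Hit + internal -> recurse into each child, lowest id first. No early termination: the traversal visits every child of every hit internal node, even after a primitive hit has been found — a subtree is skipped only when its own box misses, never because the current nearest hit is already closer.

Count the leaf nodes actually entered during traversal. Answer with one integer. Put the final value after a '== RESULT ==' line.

Walk:
N0 x:[7/3,14] y:[19/2,26] z:[-2,29/2] -> hit [19/2,14], descend [1, 4, 5, 6]
  N1 x:[7/3,5] y:[35/2,23] z:[-2,5/2] -> miss, prune
  N4 x:[3,5] y:[20,47/2] z:[4,29/2] -> miss, prune
  N5 x:[26/3,32/3] y:[19/2,29/2] z:[11/2,12] -> hit [19/2,32/3], descend [9, 12]
    N9 x:[26/3,31/3] y:[25/2,29/2] z:[11/2,7] -> miss, prune
    N12 x:[9,32/3] y:[19/2,21/2] z:[19/2,12] -> hit [19/2,21/2] leaf, test {P8@t=19/2}
  N6 x:[25/3,14] y:[27/2,26] z:[5,14] -> hit [27/2,14], descend [7, 8, 13]
    N7 x:[31/3,12] y:[25,26] z:[5,15/2] -> miss, prune
    N8 x:[40/3,14] y:[27/2,16] z:[13,14] -> hit [27/2,14] leaf, test {P2@t=27/2}
    N13 x:[25/3,29/3] y:[47/2,51/2] z:[10,25/2] -> miss, prune

10 AABB tests over nodes [0, 1, 4, 5, 9, 12, 6, 7, 8, 13]; 2 leaves entered; closest P8.

== RESULT ==
2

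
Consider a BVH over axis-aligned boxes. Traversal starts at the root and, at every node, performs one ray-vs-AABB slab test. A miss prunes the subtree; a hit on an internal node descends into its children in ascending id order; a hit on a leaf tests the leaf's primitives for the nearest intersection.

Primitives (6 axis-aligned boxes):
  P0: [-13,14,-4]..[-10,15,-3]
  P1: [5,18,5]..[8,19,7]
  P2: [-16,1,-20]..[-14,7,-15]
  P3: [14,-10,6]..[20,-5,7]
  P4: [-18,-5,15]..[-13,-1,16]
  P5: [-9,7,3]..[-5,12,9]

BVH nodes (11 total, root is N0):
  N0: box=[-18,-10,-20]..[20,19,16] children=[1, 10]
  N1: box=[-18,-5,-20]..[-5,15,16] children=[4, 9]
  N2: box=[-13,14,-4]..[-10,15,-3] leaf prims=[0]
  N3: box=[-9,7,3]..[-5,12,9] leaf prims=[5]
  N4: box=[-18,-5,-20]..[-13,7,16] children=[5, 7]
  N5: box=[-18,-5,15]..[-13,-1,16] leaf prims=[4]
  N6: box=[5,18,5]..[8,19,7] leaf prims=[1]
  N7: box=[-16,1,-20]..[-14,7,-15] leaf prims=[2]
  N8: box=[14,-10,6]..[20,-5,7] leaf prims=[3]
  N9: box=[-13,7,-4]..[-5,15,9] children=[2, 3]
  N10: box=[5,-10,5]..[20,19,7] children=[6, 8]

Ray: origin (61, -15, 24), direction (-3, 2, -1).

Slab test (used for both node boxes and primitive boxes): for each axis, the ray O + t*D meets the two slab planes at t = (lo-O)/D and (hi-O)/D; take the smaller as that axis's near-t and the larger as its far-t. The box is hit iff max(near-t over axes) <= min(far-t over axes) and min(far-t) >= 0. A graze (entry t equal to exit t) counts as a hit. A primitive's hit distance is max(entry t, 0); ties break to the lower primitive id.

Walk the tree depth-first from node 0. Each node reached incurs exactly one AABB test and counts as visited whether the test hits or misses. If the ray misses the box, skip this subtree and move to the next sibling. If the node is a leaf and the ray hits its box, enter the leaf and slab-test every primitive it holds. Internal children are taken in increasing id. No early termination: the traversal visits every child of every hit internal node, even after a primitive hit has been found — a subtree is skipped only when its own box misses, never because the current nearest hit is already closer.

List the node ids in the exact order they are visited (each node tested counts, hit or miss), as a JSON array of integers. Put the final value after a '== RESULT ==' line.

Walk:
N0 x:[41/3,79/3] y:[5/2,17] z:[8,44] -> hit [41/3,17], descend [1, 10]
  N1 x:[22,79/3] y:[5,15] z:[8,44] -> miss, prune
  N10 x:[41/3,56/3] y:[5/2,17] z:[17,19] -> hit [17,17], descend [6, 8]
    N6 x:[53/3,56/3] y:[33/2,17] z:[17,19] -> miss, prune
    N8 x:[41/3,47/3] y:[5/2,5] z:[17,18] -> miss, prune

order=[0, 1, 10, 6, 8]  |boxes|=5  |leaves|=0  hit=miss

== RESULT ==
[0, 1, 10, 6, 8]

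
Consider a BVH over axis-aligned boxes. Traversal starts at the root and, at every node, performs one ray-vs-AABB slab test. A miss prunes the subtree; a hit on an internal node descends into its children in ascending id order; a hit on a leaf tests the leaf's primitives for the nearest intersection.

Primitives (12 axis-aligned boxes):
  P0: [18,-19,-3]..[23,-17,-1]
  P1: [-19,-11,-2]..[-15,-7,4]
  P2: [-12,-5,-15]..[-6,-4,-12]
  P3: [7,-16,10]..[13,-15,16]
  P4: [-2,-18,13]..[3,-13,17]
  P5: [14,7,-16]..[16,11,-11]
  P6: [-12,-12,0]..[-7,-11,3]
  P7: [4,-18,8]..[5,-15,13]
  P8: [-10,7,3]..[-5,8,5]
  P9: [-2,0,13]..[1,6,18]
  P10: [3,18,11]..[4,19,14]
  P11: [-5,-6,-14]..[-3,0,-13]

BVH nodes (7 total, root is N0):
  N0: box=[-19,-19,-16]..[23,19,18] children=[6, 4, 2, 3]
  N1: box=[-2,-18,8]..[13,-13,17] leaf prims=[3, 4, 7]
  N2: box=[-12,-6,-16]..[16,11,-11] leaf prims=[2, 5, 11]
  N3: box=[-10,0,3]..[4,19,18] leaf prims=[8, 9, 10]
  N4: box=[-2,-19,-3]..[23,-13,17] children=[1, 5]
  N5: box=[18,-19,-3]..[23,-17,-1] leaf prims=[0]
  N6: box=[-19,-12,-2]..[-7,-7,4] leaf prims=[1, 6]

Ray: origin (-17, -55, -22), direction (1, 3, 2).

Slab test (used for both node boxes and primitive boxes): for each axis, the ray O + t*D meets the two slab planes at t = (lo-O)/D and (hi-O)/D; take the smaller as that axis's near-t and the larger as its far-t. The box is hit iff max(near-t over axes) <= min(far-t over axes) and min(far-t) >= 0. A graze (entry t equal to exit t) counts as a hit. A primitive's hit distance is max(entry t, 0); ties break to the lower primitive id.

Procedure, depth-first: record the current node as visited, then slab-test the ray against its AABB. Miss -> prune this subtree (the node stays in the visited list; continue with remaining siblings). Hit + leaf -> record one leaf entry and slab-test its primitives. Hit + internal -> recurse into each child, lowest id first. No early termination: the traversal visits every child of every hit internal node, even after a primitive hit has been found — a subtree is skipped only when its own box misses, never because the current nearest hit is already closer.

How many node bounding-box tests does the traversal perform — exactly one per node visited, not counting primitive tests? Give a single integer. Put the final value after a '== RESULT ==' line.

Traverse from the root:
N0 x:[-2,40] y:[12,74/3] z:[3,20] -> hit [12,20], descend [2, 3, 4, 6]
  N2 x:[5,33] y:[49/3,22] z:[3,11/2] -> miss, prune
  N3 x:[7,21] y:[55/3,74/3] z:[25/2,20] -> hit [55/3,20] leaf, test {P8(miss), P9(miss), P10(miss)}
  N4 x:[15,40] y:[12,14] z:[19/2,39/2] -> miss, prune
  N6 x:[-2,10] y:[43/3,16] z:[10,13] -> miss, prune

Summary -> nodes [0, 2, 3, 4, 6]; box-tests=5; leaf-entries=1; first=miss

== RESULT ==
5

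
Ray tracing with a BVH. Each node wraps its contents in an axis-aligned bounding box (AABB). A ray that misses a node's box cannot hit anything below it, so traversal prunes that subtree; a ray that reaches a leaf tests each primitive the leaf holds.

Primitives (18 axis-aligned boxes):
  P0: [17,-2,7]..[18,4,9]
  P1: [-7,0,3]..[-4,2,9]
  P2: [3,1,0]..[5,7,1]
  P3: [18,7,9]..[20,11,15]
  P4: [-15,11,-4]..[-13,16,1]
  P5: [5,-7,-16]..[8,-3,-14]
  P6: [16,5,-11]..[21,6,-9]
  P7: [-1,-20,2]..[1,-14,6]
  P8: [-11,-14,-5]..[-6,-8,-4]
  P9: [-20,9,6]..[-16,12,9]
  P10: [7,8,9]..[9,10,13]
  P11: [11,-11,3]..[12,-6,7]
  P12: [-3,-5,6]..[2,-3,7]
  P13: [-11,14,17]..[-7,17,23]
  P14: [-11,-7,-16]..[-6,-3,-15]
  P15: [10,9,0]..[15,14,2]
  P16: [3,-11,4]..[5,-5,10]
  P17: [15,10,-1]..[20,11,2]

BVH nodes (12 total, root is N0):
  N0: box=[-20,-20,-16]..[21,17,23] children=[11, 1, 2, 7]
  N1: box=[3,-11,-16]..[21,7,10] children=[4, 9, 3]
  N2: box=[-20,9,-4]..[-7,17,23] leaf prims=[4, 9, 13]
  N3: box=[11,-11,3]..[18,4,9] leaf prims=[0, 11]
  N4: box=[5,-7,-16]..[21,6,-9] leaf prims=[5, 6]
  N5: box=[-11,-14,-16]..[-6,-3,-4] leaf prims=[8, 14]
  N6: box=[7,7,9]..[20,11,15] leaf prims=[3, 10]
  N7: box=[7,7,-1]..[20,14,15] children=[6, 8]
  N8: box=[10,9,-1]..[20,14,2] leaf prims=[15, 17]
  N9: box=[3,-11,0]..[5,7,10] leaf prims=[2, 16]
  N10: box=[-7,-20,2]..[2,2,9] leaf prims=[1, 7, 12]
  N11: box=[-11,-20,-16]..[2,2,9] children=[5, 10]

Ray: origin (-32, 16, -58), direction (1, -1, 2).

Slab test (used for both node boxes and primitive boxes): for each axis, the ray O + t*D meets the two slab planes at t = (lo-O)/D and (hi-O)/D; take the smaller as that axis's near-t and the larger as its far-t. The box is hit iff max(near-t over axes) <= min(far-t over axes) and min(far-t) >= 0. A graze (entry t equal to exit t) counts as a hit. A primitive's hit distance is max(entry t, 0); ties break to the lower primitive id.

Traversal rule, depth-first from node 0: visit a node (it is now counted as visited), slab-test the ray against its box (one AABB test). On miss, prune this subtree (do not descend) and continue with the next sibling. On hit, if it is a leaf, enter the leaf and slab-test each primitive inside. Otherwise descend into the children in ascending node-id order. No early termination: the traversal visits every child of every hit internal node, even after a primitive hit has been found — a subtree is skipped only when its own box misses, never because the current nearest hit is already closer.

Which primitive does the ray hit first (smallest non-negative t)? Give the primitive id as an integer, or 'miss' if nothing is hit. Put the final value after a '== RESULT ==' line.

Trace the traversal:
N0 x:[12,53] y:[-1,36] z:[21,81/2] -> hit [21,36], descend [1, 2, 7, 11]
  N1 x:[35,53] y:[9,27] z:[21,34] -> miss, prune
  N2 x:[12,25] y:[-1,7] z:[27,81/2] -> miss, prune
  N7 x:[39,52] y:[2,9] z:[57/2,73/2] -> miss, prune
  N11 x:[21,34] y:[14,36] z:[21,67/2] -> hit [21,67/2], descend [5, 10]
    N5 x:[21,26] y:[19,30] z:[21,27] -> hit [21,26] leaf, test {P8(miss), P14@t=21}
    N10 x:[25,34] y:[14,36] z:[30,67/2] -> hit [30,67/2] leaf, test {P1(miss), P7@t=31, P12(miss)}

7 AABB tests over nodes [0, 1, 2, 7, 11, 5, 10]; 2 leaves entered; closest P14.

== RESULT ==
14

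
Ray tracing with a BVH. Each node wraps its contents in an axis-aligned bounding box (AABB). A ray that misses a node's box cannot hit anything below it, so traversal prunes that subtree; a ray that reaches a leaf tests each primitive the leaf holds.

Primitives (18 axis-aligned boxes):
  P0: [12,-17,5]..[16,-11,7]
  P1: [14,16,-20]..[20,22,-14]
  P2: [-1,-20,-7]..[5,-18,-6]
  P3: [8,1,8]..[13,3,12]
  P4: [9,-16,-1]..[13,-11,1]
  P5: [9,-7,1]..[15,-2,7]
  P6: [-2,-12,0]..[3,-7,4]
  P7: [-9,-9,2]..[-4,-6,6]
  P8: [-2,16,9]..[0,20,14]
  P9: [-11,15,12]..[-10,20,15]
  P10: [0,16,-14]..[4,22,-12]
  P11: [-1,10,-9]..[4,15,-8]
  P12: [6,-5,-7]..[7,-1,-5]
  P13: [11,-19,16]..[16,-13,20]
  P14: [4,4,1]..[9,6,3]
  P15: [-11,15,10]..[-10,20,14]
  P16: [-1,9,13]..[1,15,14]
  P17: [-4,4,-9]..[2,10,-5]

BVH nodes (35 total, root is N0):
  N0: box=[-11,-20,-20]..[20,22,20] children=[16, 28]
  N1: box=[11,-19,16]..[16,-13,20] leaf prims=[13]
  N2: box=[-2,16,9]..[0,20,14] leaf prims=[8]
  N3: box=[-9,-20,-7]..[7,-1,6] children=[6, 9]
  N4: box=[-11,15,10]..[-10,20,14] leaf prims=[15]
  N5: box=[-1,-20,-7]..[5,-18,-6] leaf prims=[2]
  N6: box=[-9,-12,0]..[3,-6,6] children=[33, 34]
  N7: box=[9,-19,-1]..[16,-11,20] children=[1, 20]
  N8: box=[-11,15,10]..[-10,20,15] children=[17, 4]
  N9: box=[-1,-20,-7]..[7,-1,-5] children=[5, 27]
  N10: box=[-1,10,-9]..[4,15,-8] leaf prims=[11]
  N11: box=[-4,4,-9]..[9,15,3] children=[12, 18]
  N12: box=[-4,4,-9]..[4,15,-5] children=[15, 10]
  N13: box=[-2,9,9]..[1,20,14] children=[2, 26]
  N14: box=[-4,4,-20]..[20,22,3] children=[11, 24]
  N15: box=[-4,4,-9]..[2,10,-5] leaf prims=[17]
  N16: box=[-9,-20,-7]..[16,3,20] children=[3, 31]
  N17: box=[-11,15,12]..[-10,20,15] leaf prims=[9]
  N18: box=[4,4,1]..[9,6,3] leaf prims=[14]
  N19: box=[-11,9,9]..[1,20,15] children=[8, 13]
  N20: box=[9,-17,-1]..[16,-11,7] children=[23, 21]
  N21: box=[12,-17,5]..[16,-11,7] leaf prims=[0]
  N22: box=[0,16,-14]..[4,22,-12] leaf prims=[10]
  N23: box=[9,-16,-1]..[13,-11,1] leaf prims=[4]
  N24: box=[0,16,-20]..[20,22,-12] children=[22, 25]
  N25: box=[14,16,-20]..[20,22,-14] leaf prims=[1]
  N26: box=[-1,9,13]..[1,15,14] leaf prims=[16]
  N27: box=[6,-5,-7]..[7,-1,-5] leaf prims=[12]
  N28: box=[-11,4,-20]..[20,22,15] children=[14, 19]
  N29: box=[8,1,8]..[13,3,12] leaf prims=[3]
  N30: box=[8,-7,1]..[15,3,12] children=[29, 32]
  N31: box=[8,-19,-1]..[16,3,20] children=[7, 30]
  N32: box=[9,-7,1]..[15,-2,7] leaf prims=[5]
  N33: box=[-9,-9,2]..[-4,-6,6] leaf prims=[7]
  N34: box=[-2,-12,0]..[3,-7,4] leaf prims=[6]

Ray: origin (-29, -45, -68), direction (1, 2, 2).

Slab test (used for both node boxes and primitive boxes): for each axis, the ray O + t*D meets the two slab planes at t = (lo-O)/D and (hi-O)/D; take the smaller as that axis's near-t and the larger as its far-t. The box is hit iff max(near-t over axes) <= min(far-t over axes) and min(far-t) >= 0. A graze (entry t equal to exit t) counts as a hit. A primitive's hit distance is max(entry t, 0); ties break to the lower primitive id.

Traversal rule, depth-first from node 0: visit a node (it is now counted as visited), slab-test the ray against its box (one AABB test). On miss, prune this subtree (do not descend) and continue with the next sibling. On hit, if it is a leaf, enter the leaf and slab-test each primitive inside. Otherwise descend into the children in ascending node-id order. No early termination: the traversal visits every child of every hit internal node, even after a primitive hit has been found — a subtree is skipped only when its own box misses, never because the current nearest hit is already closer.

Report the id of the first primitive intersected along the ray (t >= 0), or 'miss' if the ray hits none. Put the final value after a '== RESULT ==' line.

Trace the traversal:
N0 x:[18,49] y:[25/2,67/2] z:[24,44] -> hit [24,67/2], descend [16, 28]
  N16 x:[20,45] y:[25/2,24] z:[61/2,44] -> miss, prune
  N28 x:[18,49] y:[49/2,67/2] z:[24,83/2] -> hit [49/2,67/2], descend [14, 19]
    N14 x:[25,49] y:[49/2,67/2] z:[24,71/2] -> hit [25,67/2], descend [11, 24]
      N11 x:[25,38] y:[49/2,30] z:[59/2,71/2] -> hit [59/2,30], descend [12, 18]
        N12 x:[25,33] y:[49/2,30] z:[59/2,63/2] -> hit [59/2,30], descend [10, 15]
          N10 x:[28,33] y:[55/2,30] z:[59/2,30] -> hit [59/2,30] leaf, test {P11@t=59/2}
          N15 x:[25,31] y:[49/2,55/2] z:[59/2,63/2] -> miss, prune
        N18 x:[33,38] y:[49/2,51/2] z:[69/2,71/2] -> miss, prune
      N24 x:[29,49] y:[61/2,67/2] z:[24,28] -> miss, prune
    N19 x:[18,30] y:[27,65/2] z:[77/2,83/2] -> miss, prune

Summary -> nodes [0, 16, 28, 14, 11, 12, 10, 15, 18, 24, 19]; box-tests=11; leaf-entries=1; first=P11

== RESULT ==
11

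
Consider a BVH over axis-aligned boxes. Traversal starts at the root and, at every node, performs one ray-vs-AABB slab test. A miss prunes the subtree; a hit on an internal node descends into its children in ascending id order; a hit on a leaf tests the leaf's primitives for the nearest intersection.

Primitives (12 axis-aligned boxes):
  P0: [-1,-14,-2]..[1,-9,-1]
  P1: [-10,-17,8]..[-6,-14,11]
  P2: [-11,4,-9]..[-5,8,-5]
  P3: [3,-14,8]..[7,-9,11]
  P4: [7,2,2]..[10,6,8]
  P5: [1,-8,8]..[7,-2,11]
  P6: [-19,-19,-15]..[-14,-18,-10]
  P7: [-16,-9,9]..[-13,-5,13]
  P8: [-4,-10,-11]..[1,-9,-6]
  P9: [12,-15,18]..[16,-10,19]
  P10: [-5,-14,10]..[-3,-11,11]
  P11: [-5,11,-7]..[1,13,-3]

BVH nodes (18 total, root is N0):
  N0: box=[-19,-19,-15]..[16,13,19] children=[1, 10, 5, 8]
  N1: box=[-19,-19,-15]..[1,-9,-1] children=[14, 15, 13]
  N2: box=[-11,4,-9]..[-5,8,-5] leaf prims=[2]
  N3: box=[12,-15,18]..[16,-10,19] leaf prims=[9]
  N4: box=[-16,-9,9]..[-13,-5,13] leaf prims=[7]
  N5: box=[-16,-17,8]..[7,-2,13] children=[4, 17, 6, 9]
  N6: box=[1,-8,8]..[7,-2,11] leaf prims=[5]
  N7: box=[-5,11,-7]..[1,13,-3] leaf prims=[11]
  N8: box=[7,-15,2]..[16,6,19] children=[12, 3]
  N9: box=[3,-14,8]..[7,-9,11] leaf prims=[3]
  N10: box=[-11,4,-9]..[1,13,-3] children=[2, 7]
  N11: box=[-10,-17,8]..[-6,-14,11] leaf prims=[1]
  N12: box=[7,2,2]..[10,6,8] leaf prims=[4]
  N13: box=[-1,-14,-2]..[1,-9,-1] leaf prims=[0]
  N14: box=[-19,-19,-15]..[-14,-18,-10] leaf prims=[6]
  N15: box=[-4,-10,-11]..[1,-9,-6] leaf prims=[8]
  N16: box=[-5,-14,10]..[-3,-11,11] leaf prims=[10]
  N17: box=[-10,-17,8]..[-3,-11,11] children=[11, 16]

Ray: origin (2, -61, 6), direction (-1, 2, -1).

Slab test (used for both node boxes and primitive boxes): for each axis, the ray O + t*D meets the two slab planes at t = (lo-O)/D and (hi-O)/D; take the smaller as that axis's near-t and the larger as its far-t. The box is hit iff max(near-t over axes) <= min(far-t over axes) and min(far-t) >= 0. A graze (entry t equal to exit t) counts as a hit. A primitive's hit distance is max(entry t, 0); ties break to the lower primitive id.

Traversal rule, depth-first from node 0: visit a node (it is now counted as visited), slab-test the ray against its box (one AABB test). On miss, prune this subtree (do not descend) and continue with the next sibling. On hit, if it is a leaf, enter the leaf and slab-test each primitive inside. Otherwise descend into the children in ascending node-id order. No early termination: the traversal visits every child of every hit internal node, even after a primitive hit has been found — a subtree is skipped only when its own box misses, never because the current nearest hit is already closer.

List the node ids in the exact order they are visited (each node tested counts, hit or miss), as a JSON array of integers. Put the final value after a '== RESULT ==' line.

Trace the traversal:
N0 x:[-14,21] y:[21,37] z:[-13,21] -> hit [21,21], descend [1, 5, 8, 10]
  N1 x:[1,21] y:[21,26] z:[7,21] -> hit [21,21], descend [13, 14, 15]
    N13 x:[1,3] y:[47/2,26] z:[7,8] -> miss, prune
    N14 x:[16,21] y:[21,43/2] z:[16,21] -> hit [21,21] leaf, test {P6@t=21}
    N15 x:[1,6] y:[51/2,26] z:[12,17] -> miss, prune
  N5 x:[-5,18] y:[22,59/2] z:[-7,-2] -> miss, prune
  N8 x:[-14,-5] y:[23,67/2] z:[-13,4] -> miss, prune
  N10 x:[1,13] y:[65/2,37] z:[9,15] -> miss, prune

order=[0, 1, 13, 14, 15, 5, 8, 10]  |boxes|=8  |leaves|=1  hit=P6

== RESULT ==
[0, 1, 13, 14, 15, 5, 8, 10]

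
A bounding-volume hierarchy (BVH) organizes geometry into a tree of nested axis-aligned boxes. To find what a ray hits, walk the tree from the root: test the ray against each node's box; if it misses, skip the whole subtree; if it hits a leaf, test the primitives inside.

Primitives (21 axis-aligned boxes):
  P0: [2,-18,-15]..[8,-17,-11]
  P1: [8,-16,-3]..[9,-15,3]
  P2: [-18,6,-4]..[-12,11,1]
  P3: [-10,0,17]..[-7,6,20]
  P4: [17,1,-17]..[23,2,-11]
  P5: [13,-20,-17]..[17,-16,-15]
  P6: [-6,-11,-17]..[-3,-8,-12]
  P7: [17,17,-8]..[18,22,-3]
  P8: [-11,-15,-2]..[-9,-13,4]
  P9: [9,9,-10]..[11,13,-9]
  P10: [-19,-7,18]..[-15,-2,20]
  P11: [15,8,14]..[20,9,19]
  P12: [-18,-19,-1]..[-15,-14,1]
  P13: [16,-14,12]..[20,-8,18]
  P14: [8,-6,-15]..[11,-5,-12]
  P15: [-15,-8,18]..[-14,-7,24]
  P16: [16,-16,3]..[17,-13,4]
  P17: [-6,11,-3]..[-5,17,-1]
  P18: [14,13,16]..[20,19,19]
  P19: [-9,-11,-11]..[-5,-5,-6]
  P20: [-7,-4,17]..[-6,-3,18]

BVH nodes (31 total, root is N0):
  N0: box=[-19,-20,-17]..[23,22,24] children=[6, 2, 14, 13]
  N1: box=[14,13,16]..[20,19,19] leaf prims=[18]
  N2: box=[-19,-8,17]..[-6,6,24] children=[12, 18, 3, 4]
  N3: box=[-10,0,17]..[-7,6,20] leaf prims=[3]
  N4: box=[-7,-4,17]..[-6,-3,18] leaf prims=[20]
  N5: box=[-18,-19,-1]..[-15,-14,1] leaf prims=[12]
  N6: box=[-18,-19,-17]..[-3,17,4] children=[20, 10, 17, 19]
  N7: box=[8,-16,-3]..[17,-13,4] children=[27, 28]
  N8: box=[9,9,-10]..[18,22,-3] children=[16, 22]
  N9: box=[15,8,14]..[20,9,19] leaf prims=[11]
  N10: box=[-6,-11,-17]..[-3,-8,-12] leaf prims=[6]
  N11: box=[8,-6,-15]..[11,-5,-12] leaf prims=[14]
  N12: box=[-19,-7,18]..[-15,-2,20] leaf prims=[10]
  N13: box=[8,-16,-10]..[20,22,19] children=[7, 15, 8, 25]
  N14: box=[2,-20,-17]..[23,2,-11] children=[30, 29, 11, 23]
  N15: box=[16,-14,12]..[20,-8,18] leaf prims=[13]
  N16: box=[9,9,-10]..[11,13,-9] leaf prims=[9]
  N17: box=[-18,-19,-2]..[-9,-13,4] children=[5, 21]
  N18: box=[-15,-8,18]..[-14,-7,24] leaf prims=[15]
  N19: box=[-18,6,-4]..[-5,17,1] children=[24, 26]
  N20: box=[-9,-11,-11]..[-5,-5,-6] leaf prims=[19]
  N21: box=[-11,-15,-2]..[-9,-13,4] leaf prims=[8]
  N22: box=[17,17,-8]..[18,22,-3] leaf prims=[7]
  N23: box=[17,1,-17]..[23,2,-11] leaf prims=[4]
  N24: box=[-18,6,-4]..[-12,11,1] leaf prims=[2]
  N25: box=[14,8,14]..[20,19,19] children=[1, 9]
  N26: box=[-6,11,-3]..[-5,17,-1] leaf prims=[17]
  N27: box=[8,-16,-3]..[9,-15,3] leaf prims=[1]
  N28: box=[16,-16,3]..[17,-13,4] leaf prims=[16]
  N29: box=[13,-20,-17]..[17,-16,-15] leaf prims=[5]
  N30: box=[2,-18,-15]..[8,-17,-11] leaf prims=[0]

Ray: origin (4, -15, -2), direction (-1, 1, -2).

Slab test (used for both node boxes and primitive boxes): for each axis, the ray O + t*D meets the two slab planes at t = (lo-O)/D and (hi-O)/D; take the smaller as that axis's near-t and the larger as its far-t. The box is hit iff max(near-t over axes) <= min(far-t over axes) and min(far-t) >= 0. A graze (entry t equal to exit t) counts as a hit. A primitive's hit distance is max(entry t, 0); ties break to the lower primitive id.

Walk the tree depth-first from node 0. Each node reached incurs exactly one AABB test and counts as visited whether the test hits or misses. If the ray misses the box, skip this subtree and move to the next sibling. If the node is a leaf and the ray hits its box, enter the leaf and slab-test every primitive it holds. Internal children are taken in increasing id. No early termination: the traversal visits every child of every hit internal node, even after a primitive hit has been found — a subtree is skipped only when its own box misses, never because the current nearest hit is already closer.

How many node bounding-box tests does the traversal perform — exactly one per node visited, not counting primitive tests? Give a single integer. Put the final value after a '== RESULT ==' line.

Walk:
N0 x:[-19,23] y:[-5,37] z:[-13,15/2] -> hit [-5,15/2], descend [2, 6, 13, 14]
  N2 x:[10,23] y:[7,21] z:[-13,-19/2] -> miss, prune
  N6 x:[7,22] y:[-4,32] z:[-3,15/2] -> hit [7,15/2], descend [10, 17, 19, 20]
    N10 x:[7,10] y:[4,7] z:[5,15/2] -> hit [7,7] leaf, test {P6@t=7}
    N17 x:[13,22] y:[-4,2] z:[-3,0] -> miss, prune
    N19 x:[9,22] y:[21,32] z:[-3/2,1] -> miss, prune
    N20 x:[9,13] y:[4,10] z:[2,9/2] -> miss, prune
  N13 x:[-16,-4] y:[-1,37] z:[-21/2,4] -> miss, prune
  N14 x:[-19,2] y:[-5,17] z:[9/2,15/2] -> miss, prune

9 AABB tests over nodes [0, 2, 6, 10, 17, 19, 20, 13, 14]; 1 leaf entered; closest P6.

== RESULT ==
9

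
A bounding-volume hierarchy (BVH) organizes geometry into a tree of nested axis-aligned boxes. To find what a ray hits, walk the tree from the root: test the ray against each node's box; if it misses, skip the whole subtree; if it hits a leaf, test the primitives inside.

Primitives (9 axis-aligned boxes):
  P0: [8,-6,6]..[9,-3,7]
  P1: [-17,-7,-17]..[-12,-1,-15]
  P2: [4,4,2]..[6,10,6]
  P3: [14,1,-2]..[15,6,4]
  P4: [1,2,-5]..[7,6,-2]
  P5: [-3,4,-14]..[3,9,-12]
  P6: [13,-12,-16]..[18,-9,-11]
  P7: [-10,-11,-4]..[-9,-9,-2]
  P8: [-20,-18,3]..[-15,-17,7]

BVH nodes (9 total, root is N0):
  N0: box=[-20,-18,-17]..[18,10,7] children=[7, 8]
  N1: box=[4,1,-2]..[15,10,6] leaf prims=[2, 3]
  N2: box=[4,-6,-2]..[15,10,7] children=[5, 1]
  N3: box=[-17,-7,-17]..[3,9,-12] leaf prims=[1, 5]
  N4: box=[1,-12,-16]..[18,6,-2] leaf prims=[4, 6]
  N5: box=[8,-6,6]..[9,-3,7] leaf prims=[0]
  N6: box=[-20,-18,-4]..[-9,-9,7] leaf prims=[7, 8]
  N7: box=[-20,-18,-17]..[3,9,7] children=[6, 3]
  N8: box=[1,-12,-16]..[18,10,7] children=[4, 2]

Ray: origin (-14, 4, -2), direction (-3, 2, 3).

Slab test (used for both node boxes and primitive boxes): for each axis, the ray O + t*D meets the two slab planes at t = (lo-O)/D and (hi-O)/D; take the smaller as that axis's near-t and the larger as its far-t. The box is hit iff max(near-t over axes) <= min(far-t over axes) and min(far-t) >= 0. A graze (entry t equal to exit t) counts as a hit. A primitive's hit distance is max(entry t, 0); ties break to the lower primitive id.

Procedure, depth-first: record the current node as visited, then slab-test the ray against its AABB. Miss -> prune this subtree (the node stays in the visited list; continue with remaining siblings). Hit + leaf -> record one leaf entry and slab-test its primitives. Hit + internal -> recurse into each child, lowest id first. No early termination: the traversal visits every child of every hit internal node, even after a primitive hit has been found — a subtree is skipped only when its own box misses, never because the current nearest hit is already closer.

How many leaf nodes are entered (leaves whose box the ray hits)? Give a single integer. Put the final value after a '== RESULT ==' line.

Walk:
N0 x:[-32/3,2] y:[-11,3] z:[-5,3] -> hit [-5,2], descend [7, 8]
  N7 x:[-17/3,2] y:[-11,5/2] z:[-5,3] -> hit [-5,2], descend [3, 6]
    N3 x:[-17/3,1] y:[-11/2,5/2] z:[-5,-10/3] -> miss, prune
    N6 x:[-5/3,2] y:[-11,-13/2] z:[-2/3,3] -> miss, prune
  N8 x:[-32/3,-5] y:[-8,3] z:[-14/3,3] -> miss, prune

5 AABB tests over nodes [0, 7, 3, 6, 8]; 0 leaves entered; closest miss.

== RESULT ==
0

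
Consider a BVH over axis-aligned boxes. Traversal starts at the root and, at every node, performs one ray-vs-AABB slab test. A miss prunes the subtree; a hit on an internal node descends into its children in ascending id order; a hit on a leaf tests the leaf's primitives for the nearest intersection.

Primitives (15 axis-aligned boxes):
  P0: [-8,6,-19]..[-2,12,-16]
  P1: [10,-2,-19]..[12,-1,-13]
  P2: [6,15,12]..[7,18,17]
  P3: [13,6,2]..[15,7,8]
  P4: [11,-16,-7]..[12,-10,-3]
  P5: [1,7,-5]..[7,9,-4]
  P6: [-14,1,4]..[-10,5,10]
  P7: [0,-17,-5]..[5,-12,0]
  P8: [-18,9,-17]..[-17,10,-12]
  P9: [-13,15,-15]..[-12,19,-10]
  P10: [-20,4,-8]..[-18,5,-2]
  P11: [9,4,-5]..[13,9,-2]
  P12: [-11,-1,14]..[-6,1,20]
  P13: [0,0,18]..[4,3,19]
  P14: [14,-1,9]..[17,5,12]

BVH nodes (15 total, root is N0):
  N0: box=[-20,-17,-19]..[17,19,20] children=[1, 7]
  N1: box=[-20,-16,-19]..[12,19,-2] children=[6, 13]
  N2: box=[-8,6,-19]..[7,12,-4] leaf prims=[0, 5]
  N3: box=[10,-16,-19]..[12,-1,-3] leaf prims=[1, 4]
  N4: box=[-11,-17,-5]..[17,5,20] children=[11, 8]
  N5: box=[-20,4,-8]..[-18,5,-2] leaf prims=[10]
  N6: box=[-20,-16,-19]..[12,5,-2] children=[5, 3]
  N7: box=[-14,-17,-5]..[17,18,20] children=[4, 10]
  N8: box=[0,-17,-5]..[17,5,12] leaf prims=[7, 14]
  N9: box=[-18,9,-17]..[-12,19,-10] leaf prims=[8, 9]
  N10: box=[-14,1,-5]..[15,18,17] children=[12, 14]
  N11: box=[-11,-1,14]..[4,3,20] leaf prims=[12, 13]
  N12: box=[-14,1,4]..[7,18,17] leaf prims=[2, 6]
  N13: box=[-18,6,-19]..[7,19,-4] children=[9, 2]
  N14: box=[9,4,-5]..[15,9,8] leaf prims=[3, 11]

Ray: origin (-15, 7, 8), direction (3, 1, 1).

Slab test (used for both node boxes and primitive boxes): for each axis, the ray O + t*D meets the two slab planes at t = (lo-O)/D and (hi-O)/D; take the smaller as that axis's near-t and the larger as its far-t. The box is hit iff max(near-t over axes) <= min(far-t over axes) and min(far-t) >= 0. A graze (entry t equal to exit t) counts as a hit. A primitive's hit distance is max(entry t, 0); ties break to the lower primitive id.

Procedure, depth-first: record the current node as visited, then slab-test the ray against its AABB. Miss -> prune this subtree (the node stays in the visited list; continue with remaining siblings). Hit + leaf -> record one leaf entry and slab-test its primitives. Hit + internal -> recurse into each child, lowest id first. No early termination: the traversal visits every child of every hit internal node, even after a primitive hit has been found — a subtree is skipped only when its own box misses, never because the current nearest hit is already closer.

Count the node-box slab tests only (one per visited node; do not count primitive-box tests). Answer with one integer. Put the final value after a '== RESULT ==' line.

Trace the traversal:
N0 x:[-5/3,32/3] y:[-24,12] z:[-27,12] -> hit [-5/3,32/3], descend [1, 7]
  N1 x:[-5/3,9] y:[-23,12] z:[-27,-10] -> miss, prune
  N7 x:[1/3,32/3] y:[-24,11] z:[-13,12] -> hit [1/3,32/3], descend [4, 10]
    N4 x:[4/3,32/3] y:[-24,-2] z:[-13,12] -> miss, prune
    N10 x:[1/3,10] y:[-6,11] z:[-13,9] -> hit [1/3,9], descend [12, 14]
      N12 x:[1/3,22/3] y:[-6,11] z:[-4,9] -> hit [1/3,22/3] leaf, test {P2(miss), P6(miss)}
      N14 x:[8,10] y:[-3,2] z:[-13,0] -> miss, prune

order=[0, 1, 7, 4, 10, 12, 14]  |boxes|=7  |leaves|=1  hit=miss

== RESULT ==
7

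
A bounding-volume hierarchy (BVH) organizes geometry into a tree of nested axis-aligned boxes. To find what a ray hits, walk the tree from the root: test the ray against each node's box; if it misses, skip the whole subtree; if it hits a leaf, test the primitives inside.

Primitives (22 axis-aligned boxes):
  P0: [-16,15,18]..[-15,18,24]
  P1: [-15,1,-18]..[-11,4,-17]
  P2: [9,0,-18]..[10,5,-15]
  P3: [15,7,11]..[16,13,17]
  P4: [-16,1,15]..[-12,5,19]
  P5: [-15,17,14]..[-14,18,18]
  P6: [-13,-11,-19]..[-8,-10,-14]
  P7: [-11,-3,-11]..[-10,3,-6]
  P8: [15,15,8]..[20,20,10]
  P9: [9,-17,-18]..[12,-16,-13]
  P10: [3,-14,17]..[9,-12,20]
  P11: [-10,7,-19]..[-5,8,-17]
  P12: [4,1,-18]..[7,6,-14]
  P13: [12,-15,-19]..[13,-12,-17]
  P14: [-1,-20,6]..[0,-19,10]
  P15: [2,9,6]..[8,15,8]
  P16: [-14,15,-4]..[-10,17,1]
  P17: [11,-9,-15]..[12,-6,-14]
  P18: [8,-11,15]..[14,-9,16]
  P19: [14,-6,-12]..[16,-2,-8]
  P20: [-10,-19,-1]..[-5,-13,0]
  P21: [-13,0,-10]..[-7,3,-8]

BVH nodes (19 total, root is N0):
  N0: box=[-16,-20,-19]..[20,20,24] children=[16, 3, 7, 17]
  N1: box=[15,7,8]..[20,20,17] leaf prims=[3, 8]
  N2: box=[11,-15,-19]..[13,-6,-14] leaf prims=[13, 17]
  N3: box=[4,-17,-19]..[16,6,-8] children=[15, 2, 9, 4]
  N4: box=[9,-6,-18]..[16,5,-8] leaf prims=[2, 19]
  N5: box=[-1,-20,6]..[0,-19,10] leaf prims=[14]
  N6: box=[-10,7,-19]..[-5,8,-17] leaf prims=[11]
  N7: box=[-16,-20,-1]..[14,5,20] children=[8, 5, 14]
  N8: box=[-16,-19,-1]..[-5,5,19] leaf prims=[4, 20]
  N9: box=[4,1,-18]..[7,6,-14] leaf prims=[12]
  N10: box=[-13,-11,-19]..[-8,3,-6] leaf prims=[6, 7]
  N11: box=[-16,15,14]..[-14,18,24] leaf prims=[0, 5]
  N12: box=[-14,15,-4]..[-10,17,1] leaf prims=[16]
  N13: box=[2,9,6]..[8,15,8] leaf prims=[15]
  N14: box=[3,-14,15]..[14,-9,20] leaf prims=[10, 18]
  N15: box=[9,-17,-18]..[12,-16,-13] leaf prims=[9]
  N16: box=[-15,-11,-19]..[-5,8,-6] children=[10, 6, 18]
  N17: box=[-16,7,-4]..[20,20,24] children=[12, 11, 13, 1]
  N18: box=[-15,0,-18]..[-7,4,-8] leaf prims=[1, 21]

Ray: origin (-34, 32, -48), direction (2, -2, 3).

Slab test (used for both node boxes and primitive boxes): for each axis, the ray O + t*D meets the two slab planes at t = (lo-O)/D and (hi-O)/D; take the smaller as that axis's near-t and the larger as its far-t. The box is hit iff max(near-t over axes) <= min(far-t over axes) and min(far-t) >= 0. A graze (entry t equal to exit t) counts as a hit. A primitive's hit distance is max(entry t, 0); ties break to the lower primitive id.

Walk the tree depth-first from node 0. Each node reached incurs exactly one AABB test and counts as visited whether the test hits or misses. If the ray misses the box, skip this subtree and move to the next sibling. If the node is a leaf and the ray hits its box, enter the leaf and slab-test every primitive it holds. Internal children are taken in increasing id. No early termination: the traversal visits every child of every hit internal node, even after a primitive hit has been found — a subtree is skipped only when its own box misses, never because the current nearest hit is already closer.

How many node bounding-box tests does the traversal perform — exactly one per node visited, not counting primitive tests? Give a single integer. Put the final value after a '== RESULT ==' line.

Traverse from the root:
N0 x:[9,27] y:[6,26] z:[29/3,24] -> hit [29/3,24], descend [3, 7, 16, 17]
  N3 x:[19,25] y:[13,49/2] z:[29/3,40/3] -> miss, prune
  N7 x:[9,24] y:[27/2,26] z:[47/3,68/3] -> hit [47/3,68/3], descend [5, 8, 14]
    N5 x:[33/2,17] y:[51/2,26] z:[18,58/3] -> miss, prune
    N8 x:[9,29/2] y:[27/2,51/2] z:[47/3,67/3] -> miss, prune
    N14 x:[37/2,24] y:[41/2,23] z:[21,68/3] -> hit [21,68/3] leaf, test {P10(miss), P18@t=21}
  N16 x:[19/2,29/2] y:[12,43/2] z:[29/3,14] -> hit [12,14], descend [6, 10, 18]
    N6 x:[12,29/2] y:[12,25/2] z:[29/3,31/3] -> miss, prune
    N10 x:[21/2,13] y:[29/2,43/2] z:[29/3,14] -> miss, prune
    N18 x:[19/2,27/2] y:[14,16] z:[10,40/3] -> miss, prune
  N17 x:[9,27] y:[6,25/2] z:[44/3,24] -> miss, prune

Summary -> nodes [0, 3, 7, 5, 8, 14, 16, 6, 10, 18, 17]; box-tests=11; leaf-entries=1; first=P18

== RESULT ==
11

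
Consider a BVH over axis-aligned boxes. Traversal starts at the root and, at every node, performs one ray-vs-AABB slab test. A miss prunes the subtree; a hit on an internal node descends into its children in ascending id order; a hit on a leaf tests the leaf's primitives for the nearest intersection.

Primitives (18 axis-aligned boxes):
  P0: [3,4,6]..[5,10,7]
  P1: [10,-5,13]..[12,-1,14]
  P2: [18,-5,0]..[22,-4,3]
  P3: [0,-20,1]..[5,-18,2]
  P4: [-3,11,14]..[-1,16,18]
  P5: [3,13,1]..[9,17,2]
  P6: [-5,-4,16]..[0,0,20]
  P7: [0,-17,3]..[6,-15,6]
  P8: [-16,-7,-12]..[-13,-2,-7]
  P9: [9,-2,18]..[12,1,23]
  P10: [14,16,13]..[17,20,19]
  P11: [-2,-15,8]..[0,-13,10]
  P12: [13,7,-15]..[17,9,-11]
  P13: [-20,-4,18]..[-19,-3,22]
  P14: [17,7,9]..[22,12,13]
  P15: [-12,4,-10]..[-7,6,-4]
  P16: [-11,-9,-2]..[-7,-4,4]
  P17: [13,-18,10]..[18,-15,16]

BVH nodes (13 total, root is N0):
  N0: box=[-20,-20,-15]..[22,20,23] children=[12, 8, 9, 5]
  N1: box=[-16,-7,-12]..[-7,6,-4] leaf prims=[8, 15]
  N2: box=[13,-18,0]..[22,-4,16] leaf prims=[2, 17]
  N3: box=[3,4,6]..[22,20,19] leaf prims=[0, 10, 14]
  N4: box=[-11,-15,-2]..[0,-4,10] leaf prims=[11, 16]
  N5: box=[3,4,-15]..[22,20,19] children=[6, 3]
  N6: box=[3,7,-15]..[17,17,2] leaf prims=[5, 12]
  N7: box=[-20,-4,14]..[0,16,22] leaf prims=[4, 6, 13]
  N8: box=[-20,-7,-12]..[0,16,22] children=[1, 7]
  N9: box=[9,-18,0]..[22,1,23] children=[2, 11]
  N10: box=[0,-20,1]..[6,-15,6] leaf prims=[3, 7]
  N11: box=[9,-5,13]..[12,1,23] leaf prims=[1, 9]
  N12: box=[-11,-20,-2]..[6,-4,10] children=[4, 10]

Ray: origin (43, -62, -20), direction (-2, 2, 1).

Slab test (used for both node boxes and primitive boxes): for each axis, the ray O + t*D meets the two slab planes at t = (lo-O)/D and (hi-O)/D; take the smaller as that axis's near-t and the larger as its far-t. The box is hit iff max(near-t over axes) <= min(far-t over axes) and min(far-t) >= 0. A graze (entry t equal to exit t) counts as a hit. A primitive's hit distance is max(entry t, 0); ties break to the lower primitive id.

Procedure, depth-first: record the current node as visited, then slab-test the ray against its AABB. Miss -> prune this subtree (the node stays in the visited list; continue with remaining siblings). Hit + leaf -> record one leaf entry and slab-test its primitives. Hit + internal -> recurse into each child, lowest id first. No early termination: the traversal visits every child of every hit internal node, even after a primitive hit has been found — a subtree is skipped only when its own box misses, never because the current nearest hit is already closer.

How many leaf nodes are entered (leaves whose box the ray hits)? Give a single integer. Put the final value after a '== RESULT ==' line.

Trace the traversal:
N0 x:[21/2,63/2] y:[21,41] z:[5,43] -> hit [21,63/2], descend [5, 8, 9, 12]
  N5 x:[21/2,20] y:[33,41] z:[5,39] -> miss, prune
  N8 x:[43/2,63/2] y:[55/2,39] z:[8,42] -> hit [55/2,63/2], descend [1, 7]
    N1 x:[25,59/2] y:[55/2,34] z:[8,16] -> miss, prune
    N7 x:[43/2,63/2] y:[29,39] z:[34,42] -> miss, prune
  N9 x:[21/2,17] y:[22,63/2] z:[20,43] -> miss, prune
  N12 x:[37/2,27] y:[21,29] z:[18,30] -> hit [21,27], descend [4, 10]
    N4 x:[43/2,27] y:[47/2,29] z:[18,30] -> hit [47/2,27] leaf, test {P11(miss), P16(miss)}
    N10 x:[37/2,43/2] y:[21,47/2] z:[21,26] -> hit [21,43/2] leaf, test {P3@t=21, P7(miss)}

Visited [0, 5, 8, 1, 7, 9, 12, 4, 10]. Tests: 9 box, 2 leaf. Nearest: P3.

== RESULT ==
2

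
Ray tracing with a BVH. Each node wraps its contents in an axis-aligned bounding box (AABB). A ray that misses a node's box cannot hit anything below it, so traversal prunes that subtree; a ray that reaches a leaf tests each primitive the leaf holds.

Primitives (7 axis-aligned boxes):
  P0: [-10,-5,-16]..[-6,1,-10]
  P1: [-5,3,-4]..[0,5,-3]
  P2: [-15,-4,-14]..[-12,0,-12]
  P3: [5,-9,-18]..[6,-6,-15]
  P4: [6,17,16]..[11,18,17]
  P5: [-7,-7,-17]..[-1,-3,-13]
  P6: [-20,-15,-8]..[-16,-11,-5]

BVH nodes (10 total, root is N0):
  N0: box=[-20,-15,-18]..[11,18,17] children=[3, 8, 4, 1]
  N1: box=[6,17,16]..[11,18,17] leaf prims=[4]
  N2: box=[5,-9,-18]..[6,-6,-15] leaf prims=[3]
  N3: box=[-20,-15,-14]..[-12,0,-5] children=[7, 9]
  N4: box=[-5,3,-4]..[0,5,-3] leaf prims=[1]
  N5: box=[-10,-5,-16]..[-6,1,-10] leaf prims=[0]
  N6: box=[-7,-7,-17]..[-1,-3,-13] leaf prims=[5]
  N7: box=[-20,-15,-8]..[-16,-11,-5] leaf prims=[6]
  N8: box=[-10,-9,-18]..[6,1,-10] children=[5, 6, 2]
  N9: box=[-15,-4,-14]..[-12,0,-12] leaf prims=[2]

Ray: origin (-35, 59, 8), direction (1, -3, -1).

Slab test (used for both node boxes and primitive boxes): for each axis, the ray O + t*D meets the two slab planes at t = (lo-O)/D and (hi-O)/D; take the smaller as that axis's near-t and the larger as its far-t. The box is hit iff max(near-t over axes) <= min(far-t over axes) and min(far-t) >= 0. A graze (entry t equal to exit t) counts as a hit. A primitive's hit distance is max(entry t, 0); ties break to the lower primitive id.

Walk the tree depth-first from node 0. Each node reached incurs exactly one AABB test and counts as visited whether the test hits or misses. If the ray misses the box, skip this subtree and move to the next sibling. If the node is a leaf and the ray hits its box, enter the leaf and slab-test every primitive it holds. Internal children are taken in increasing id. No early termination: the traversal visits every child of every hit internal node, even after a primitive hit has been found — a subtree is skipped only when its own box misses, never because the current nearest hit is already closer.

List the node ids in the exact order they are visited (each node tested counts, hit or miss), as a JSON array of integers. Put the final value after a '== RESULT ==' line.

Walk:
N0 x:[15,46] y:[41/3,74/3] z:[-9,26] -> hit [15,74/3], descend [1, 3, 4, 8]
  N1 x:[41,46] y:[41/3,14] z:[-9,-8] -> miss, prune
  N3 x:[15,23] y:[59/3,74/3] z:[13,22] -> hit [59/3,22], descend [7, 9]
    N7 x:[15,19] y:[70/3,74/3] z:[13,16] -> miss, prune
    N9 x:[20,23] y:[59/3,21] z:[20,22] -> hit [20,21] leaf, test {P2@t=20}
  N4 x:[30,35] y:[18,56/3] z:[11,12] -> miss, prune
  N8 x:[25,41] y:[58/3,68/3] z:[18,26] -> miss, prune

7 AABB tests over nodes [0, 1, 3, 7, 9, 4, 8]; 1 leaf entered; closest P2.

== RESULT ==
[0, 1, 3, 7, 9, 4, 8]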